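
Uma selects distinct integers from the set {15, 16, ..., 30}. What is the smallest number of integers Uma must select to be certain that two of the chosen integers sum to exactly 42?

A set avoiding the sum 42 can contain at most one of each pair {x, 42−x}, plus the 4 elements whose complement lies outside the range or equal to its own complement.
The integers 21, …, 30 (10 of them) are such a set: any two sum to at least 21+22 = 43 > 42.
Any 11th integer completes one of the 6 pairs, so 11 choices force a sum of 42.

11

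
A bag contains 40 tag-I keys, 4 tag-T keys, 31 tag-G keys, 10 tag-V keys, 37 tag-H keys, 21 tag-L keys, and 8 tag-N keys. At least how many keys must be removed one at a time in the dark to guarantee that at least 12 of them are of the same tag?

67

The 7 tags are the holes; the keys drawn are the pigeons.
To avoid 12 of any one tag, the worst case takes at most 11 of each tag, or every key of a tag that has fewer than 11.
That gives 11 + 4 + 11 + 10 + 11 + 11 + 8 = 66 keys with no tag reaching 12.
The next key forces some tag to 12, so 66 + 1 = 67.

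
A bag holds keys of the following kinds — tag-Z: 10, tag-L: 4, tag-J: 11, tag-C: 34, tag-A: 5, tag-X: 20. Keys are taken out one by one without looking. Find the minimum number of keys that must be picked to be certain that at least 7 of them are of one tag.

34

An adversary could hand out at most 6 keys per tag (tag-L, tag-A run out sooner): 6 + 4 + 6 + 6 + 5 + 6 = 33 keys and still no tag has 7.
Pigeonhole: one more key lands in a tag already at 6, so 34 draws are enough and 33 are not.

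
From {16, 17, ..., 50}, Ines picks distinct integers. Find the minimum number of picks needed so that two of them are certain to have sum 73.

Two chosen integers sum to 73 exactly when both halves of some pair {x, 73−x} with 23 ≤ x ≤ 73−x ≤ 50 are chosen — 14 such pairs.
The remaining 7 elements (those with no distinct partner in range) can never complete a 73-sum, so the worst case takes all of them and one from each pair: 7 + 14 = 21.
The 22nd integer has to be the second member of some pair, so 21 + 1 = 22.

22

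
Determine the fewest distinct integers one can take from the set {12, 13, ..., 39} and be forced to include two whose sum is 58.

Group the elements by complementary pair {x, 58−x}: {19,39}, {20,38}, {21,37}, …, giving 10 two-element pairs, the single value 29 (it cannot pair with itself since the integers are distinct), and 7 integers whose partner 58−x falls outside [12,39].
Treating each of those 18 groups as a pigeonhole, one can pick one integer per group — 18 integers — with no two summing to 58.
The 19th integer lands in an occupied pair, forcing a sum of 58.

19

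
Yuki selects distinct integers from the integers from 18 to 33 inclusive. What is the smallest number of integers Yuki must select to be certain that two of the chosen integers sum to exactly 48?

A set avoiding the sum 48 can contain at most one of each pair {x, 48−x}, plus the 4 elements whose complement lies outside the range or equal to its own complement.
The integers 24, …, 33 (10 of them) are such a set: any two sum to at least 24+25 = 49 > 48.
Any 11th integer completes one of the 6 pairs, so 11 choices force a sum of 48.

11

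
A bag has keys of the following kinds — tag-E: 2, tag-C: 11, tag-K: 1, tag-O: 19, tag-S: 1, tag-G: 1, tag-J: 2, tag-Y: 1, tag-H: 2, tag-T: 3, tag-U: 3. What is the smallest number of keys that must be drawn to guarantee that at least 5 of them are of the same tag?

By the pigeonhole principle, put each drawn key into a box by tag. The largest draw with every box below 5 takes min(count, 4) from each tag; tags with fewer than 4 contribute all they have.
Σ min(cᵢ, 4) = 2 + 4 + 1 + 4 + 1 + 1 + 2 + 1 + 2 + 3 + 3 = 24.
Draw number 24 + 1 = 25 must push one box to 5.

25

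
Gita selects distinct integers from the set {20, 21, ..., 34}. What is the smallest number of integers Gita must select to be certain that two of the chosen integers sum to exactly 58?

Group the elements by complementary pair {x, 58−x}: {24,34}, {25,33}, {26,32}, …, giving 5 two-element pairs, the single value 29 (it cannot pair with itself since the integers are distinct), and 4 integers whose partner 58−x falls outside [20,34].
Treating each of those 10 groups as a pigeonhole, one can pick one integer per group — 10 integers — with no two summing to 58.
The 11th integer lands in an occupied pair, forcing a sum of 58.

11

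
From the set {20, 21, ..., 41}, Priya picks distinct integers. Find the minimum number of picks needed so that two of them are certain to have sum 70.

Group the elements by complementary pair {x, 70−x}: {29,41}, {30,40}, {31,39}, …, giving 6 two-element pairs, the single value 35 (it cannot pair with itself since the integers are distinct), and 9 integers whose partner 70−x falls outside [20,41].
Pigeonhole: treating each of those 16 groups as a pigeonhole, one can pick one integer per group — 16 integers — with no two summing to 70.
The 17th integer lands in an occupied pair, forcing a sum of 70.

17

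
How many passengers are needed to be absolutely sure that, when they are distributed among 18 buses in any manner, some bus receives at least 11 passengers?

181

With 180 passengers one could put exactly 10 in each of the 18 buses, and no bus would reach 11.
One more passenger must land in a bus that already has 10, giving it 11.
So 18 × 10 + 1 = 181 passengers are required.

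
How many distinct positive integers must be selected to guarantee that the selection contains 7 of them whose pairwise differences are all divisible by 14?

Integers whose pairwise differences are multiples of 14 are exactly those sharing a remainder mod 14. By pigeonhole, the 14 residue classes mod 14 are the pigeonholes.
With 84 integers one could put 6 in each residue class and have no class reach 7.
The 85th integer pushes some class to 7, so 14·6 + 1 = 85.

85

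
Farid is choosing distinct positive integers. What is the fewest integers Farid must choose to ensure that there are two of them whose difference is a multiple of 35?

Integers whose pairwise differences are multiples of 35 are exactly those sharing a remainder mod 35. Pigeonhole: the 35 residue classes mod 35 are the pigeonholes.
With 35 integers one could put 1 in each residue class and have no class reach 2.
The 36th integer pushes some class to 2, so 35·1 + 1 = 36.

36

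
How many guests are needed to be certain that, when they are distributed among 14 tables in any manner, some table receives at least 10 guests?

With 126 guests one could put exactly 9 in each of the 14 tables, and no table would reach 10.
By pigeonhole, one more guest must land in a table that already has 9, giving it 10.
So 14 × 9 + 1 = 127 guests are required.

127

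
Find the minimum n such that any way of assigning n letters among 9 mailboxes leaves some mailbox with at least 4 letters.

28

With 27 letters one could put exactly 3 in each of the 9 mailboxes, and no mailbox would reach 4.
Pigeonhole: one more letter must land in a mailbox that already has 3, giving it 4.
So 9 × 3 + 1 = 28 letters are required.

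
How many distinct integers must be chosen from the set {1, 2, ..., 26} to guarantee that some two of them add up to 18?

19

Group the elements by complementary pair {x, 18−x}: {1,17}, {2,16}, {3,15}, …, giving 8 two-element pairs; the single value 9 (it cannot pair with itself since the integers are distinct); and 9 integers whose partner 18−x falls outside [1,26].
Treating each of those 18 groups as a pigeonhole, one can pick one integer per group — 18 integers — with no two summing to 18.
The 19th integer lands in an occupied pair, forcing a sum of 18.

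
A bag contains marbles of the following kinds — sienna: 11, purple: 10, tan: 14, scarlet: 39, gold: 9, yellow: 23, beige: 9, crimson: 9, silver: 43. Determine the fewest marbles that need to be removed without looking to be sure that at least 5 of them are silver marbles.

In the worst case for collecting silver marbles, every non-silver marble comes out first.
There are 11 + 10 + 14 + 39 + 9 + 23 + 9 + 9 = 124 non-silver marbles altogether.
After those, each further marble must be silver, so 124 + 5 = 129 draws guarantee 5 silver marbles.

129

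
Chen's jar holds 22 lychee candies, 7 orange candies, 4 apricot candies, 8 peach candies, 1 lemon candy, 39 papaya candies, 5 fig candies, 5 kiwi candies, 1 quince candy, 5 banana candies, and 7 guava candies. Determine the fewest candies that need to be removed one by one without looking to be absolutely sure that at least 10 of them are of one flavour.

Put each drawn candy into a box by flavour. The largest draw with every box below 10 takes min(count, 9) from each flavour; flavours with fewer than 9 contribute all they have.
Σ min(cᵢ, 9) = 9 + 7 + 4 + 8 + 1 + 9 + 5 + 5 + 1 + 5 + 7 = 61.
Draw number 61 + 1 = 62 must push one box to 10.

62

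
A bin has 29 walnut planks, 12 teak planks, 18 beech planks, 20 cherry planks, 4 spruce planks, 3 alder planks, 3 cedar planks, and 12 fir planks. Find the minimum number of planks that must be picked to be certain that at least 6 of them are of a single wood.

Put each drawn plank into a box by wood. The largest draw with every box below 6 takes min(count, 5) from each wood; woods with fewer than 5 contribute all they have.
Σ min(cᵢ, 5) = 5 + 5 + 5 + 5 + 4 + 3 + 3 + 5 = 35.
Draw number 35 + 1 = 36 must push one box to 6.

36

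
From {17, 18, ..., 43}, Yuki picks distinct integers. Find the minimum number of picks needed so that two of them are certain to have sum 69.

19

Two chosen integers sum to 69 exactly when both halves of some pair {x, 69−x} with 26 ≤ x ≤ 69−x ≤ 43 are chosen — 9 such pairs.
The remaining 9 elements (those with no distinct partner in range) can never complete a 69-sum, so the worst case takes all of them and one from each pair: 9 + 9 = 18.
Pigeonhole: the 19th integer has to be the second member of some pair, so 18 + 1 = 19.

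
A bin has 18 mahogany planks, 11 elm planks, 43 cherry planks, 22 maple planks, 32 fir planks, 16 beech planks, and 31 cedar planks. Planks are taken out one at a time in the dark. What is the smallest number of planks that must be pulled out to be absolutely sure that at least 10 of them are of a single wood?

Pigeonhole: the 7 woods are the holes; the planks drawn are the pigeons.
To avoid 10 of any one wood, the worst case takes at most 9 of each wood.
That gives 9 + 9 + 9 + 9 + 9 + 9 + 9 = 63 planks with no wood reaching 10.
The next plank forces some wood to 10, so 63 + 1 = 64.

64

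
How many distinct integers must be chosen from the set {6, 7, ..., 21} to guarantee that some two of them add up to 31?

A set avoiding the sum 31 can contain at most one of each pair {x, 31−x}, plus the 4 elements whose complement lies outside the range.
The integers 6, …, 15 (10 of them) are such a set: any two sum to at least 6+7 = 13 and at most 14+15 = 29 < 31.
By the pigeonhole principle, any 11th integer completes one of the 6 pairs, so 11 choices force a sum of 31.

11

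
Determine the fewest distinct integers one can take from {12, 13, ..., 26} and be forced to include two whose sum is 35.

10

Group the elements by complementary pair {x, 35−x}: {12,23}, {13,22}, {14,21}, …, giving 6 two-element pairs and 3 integers whose partner 35−x falls outside [12,26].
By the pigeonhole principle, treating each of those 9 groups as a pigeonhole, one can pick one integer per group — 9 integers — with no two summing to 35.
The 10th integer lands in an occupied pair, forcing a sum of 35.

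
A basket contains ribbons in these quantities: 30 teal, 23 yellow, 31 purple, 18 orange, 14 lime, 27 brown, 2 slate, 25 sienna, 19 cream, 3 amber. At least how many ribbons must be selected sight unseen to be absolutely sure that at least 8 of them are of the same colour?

The 10 colours are the holes; the ribbons drawn are the pigeons.
To avoid 8 of any one colour, the worst case takes at most 7 of each colour, or every ribbon of a colour that has fewer than 7.
That gives 7 + 7 + 7 + 7 + 7 + 7 + 2 + 7 + 7 + 3 = 61 ribbons with no colour reaching 8.
The next ribbon forces some colour to 8, so 61 + 1 = 62.

62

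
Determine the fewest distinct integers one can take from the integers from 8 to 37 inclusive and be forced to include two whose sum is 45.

A set avoiding the sum 45 can contain at most one of each pair {x, 45−x}.
The integers 23, …, 37 (15 of them) are such a set: any two sum to at least 23+24 = 47 > 45.
By pigeonhole, any 16th integer completes one of the 15 pairs, so 16 choices force a sum of 45.

16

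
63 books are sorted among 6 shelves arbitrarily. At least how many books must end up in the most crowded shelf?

11

By pigeonhole, the 6 shelves are the holes and the 63 books are the pigeons.
If every shelf held at most 10 books, the total would be at most 6 × 10 = 60, which is less than 63.
So some shelf holds at least ⌈63/6⌉ = 11 books.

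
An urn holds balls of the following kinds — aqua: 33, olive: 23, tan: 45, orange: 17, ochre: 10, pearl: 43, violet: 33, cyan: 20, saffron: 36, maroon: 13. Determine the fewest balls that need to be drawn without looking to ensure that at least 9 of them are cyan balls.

262

In the worst case for collecting cyan balls, every non-cyan ball comes out first.
There are 33 + 23 + 45 + 17 + 10 + 43 + 33 + 36 + 13 = 253 non-cyan balls altogether.
After those, each further ball must be cyan, so 253 + 9 = 262 draws guarantee 9 cyan balls.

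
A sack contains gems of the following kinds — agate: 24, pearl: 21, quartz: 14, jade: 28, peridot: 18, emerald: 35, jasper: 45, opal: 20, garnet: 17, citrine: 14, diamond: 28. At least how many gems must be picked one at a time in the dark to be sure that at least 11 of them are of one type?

111

An adversary could hand out at most 10 gems per type: 10 + 10 + 10 + 10 + 10 + 10 + 10 + 10 + 10 + 10 + 10 = 110 gems and still no type has 11.
By pigeonhole, one more gem lands in a type already at 10, so 111 draws are enough and 110 are not.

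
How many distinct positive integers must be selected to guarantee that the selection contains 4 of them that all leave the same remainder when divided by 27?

82

By the pigeonhole principle, the 27 residue classes mod 27 are the pigeonholes.
With 81 integers one could put 3 in each residue class and have no class reach 4.
The 82nd integer pushes some class to 4, so 27·3 + 1 = 82.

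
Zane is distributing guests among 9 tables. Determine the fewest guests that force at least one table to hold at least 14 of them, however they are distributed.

118

With 117 guests one could put exactly 13 in each of the 9 tables, and no table would reach 14.
By the pigeonhole principle, one more guest must land in a table that already has 13, giving it 14.
So 9 × 13 + 1 = 118 guests are required.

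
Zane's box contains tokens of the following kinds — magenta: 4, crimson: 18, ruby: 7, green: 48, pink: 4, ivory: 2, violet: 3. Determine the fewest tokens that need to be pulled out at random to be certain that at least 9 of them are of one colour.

An adversary could hand out at most 8 tokens per colour (5 colours run out sooner): 4 + 8 + 7 + 8 + 4 + 2 + 3 = 36 tokens and still no colour has 9.
One more token lands in a colour already at 8, so 37 draws are enough and 36 are not.

37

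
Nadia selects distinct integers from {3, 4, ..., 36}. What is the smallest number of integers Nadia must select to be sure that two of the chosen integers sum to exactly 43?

A set avoiding the sum 43 can contain at most one of each pair {x, 43−x}, plus the 4 elements whose complement lies outside the range.
The integers 3, …, 21 (19 of them) are such a set: any two sum to at least 3+4 = 7 and at most 20+21 = 41 < 43.
Pigeonhole: any 20th integer completes one of the 15 pairs, so 20 choices force a sum of 43.

20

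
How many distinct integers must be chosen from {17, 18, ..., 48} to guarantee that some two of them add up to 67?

18

A set avoiding the sum 67 can contain at most one of each pair {x, 67−x}, plus the 2 elements whose complement lies outside the range.
The integers 17, …, 33 (17 of them) are such a set: any two sum to at least 17+18 = 35 and at most 32+33 = 65 < 67.
By pigeonhole, any 18th integer completes one of the 15 pairs, so 18 choices force a sum of 67.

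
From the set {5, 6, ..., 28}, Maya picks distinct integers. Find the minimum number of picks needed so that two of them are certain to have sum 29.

15

Two chosen integers sum to 29 exactly when both halves of some pair {x, 29−x} with 5 ≤ x ≤ 29−x ≤ 24 are chosen — 10 such pairs.
The remaining 4 elements (those with no distinct partner in range) can never complete a 29-sum, so the worst case takes all of them and one from each pair: 4 + 10 = 14.
By pigeonhole, the 15th integer has to be the second member of some pair, so 14 + 1 = 15.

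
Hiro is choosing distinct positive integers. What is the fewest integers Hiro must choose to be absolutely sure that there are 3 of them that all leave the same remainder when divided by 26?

53

By pigeonhole, the 26 residue classes mod 26 are the pigeonholes.
With 52 integers one could put 2 in each residue class and have no class reach 3.
The 53rd integer pushes some class to 3, so 26·2 + 1 = 53.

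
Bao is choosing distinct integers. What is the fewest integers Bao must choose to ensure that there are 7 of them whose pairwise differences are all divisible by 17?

103

Integers whose pairwise differences are multiples of 17 are exactly those sharing a remainder mod 17. The 17 residue classes mod 17 are the pigeonholes.
With 102 integers one could put 6 in each residue class and have no class reach 7.
The 103rd integer pushes some class to 7, so 17·6 + 1 = 103.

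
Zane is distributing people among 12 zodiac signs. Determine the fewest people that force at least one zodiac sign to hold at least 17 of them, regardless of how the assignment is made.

With 192 people one could put exactly 16 in each of the 12 zodiac signs, and no zodiac sign would reach 17.
One more person must land in a zodiac sign that already has 16, giving it 17.
So 12 × 16 + 1 = 193 people are required.

193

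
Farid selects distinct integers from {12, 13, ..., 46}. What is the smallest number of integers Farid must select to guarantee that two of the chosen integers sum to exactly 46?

25

Group the elements by complementary pair {x, 46−x}: {12,34}, {13,33}, {14,32}, …, giving 11 two-element pairs; the single value 23 (it cannot pair with itself since the integers are distinct); and 12 integers whose partner 46−x falls outside [12,46].
Treating each of those 24 groups as a pigeonhole, one can pick one integer per group — 24 integers — with no two summing to 46.
The 25th integer lands in an occupied pair, forcing a sum of 46.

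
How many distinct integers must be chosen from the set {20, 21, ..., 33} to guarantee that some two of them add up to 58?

11

A set avoiding the sum 58 can contain at most one of each pair {x, 58−x}, plus the 6 elements whose complement lies outside the range or equal to its own complement.
The integers 20, …, 29 (10 of them) are such a set: any two sum to at least 20+21 = 41 and at most 28+29 = 57 < 58.
Any 11th integer completes one of the 4 pairs, so 11 choices force a sum of 58.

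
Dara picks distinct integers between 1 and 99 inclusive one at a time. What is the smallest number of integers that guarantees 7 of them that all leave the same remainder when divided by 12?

73

The 12 residue classes mod 12 are the pigeonholes.
With 72 integers one could put 6 in each residue class and have no class reach 7.
The 73rd integer pushes some class to 7, so 12·6 + 1 = 73.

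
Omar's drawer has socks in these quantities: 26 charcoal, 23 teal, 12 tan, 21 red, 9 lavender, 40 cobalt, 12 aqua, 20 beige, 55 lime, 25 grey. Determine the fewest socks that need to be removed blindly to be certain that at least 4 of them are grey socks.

In the worst case for collecting grey socks, every non-grey sock comes out first.
There are 26 + 23 + 12 + 21 + 9 + 40 + 12 + 20 + 55 = 218 non-grey socks altogether.
After those, each further sock must be grey, so 218 + 4 = 222 draws guarantee 4 grey socks.

222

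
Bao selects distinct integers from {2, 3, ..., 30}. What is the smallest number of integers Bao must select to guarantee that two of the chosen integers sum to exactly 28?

18

Two chosen integers sum to 28 exactly when both halves of some pair {x, 28−x} with 2 ≤ x ≤ 28−x ≤ 26 are chosen — 12 such pairs.
The remaining 5 elements (those with no distinct partner in range) can never complete a 28-sum, so the worst case takes all of them and one from each pair: 5 + 12 = 17.
The 18th integer has to be the second member of some pair, so 17 + 1 = 18.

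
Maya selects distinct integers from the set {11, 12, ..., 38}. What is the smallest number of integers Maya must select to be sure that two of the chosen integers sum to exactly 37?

21

Group the elements by complementary pair {x, 37−x}: {11,26}, {12,25}, {13,24}, …, giving 8 two-element pairs and 12 integers whose partner 37−x falls outside [11,38].
By pigeonhole, treating each of those 20 groups as a pigeonhole, one can pick one integer per group — 20 integers — with no two summing to 37.
The 21st integer lands in an occupied pair, forcing a sum of 37.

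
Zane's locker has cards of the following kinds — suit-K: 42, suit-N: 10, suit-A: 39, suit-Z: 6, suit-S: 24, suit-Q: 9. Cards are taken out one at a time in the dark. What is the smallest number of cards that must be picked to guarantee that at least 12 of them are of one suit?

By the pigeonhole principle, the 6 suits are the holes; the cards drawn are the pigeons.
To avoid 12 of any one suit, the worst case takes at most 11 of each suit, or every card of a suit that has fewer than 11.
That gives 11 + 10 + 11 + 6 + 11 + 9 = 58 cards with no suit reaching 12.
The next card forces some suit to 12, so 58 + 1 = 59.

59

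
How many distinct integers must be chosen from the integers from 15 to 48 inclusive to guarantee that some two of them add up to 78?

26

Two chosen integers sum to 78 exactly when both halves of some pair {x, 78−x} with 30 ≤ x ≤ 78−x ≤ 48 are chosen — 9 such pairs.
The remaining 16 elements (those with no distinct partner in range) can never complete a 78-sum, so the worst case takes all of them and one from each pair: 16 + 9 = 25.
By pigeonhole, the 26th integer has to be the second member of some pair, so 25 + 1 = 26.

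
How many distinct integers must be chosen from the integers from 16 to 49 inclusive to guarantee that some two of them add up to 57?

Two chosen integers sum to 57 exactly when both halves of some pair {x, 57−x} with 16 ≤ x ≤ 57−x ≤ 41 are chosen — 13 such pairs.
The remaining 8 elements (those with no distinct partner in range) can never complete a 57-sum, so the worst case takes all of them and one from each pair: 8 + 13 = 21.
By the pigeonhole principle, the 22nd integer has to be the second member of some pair, so 21 + 1 = 22.

22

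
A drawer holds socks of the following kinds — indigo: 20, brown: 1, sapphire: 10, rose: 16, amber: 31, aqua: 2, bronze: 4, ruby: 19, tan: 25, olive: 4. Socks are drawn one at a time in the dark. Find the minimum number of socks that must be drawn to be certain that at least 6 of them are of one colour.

42

Pigeonhole: put each drawn sock into a box by colour. The largest draw with every box below 6 takes min(count, 5) from each colour; colours with fewer than 5 contribute all they have.
Σ min(cᵢ, 5) = 5 + 1 + 5 + 5 + 5 + 2 + 4 + 5 + 5 + 4 = 41.
Draw number 41 + 1 = 42 must push one box to 6.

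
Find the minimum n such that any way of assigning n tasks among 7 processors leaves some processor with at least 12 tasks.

With 77 tasks one could put exactly 11 in each of the 7 processors, and no processor would reach 12.
Pigeonhole: one more task must land in a processor that already has 11, giving it 12.
So 7 × 11 + 1 = 78 tasks are required.

78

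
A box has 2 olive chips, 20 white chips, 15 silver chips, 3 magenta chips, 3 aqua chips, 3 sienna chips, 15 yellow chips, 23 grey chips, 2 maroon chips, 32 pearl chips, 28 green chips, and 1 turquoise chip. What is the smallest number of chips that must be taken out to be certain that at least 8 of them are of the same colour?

57

By pigeonhole, put each drawn chip into a box by colour. The largest draw with every box below 8 takes min(count, 7) from each colour; colours with fewer than 7 contribute all they have.
Σ min(cᵢ, 7) = 2 + 7 + 7 + 3 + 3 + 3 + 7 + 7 + 2 + 7 + 7 + 1 = 56.
Draw number 56 + 1 = 57 must push one box to 8.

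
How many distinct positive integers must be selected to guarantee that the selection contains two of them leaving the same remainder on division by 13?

14

By the pigeonhole principle, the 13 residue classes mod 13 are the pigeonholes.
With 13 integers one could put 1 in each residue class and have no class reach 2.
The 14th integer pushes some class to 2, so 13·1 + 1 = 14.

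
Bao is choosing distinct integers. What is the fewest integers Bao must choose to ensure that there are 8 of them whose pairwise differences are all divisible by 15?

106

Integers whose pairwise differences are multiples of 15 are exactly those sharing a remainder mod 15. By the pigeonhole principle, the 15 residue classes mod 15 are the pigeonholes.
With 105 integers one could put 7 in each residue class and have no class reach 8.
The 106th integer pushes some class to 8, so 15·7 + 1 = 106.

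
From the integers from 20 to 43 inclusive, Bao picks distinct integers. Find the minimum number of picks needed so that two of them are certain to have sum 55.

Two chosen integers sum to 55 exactly when both halves of some pair {x, 55−x} with 20 ≤ x ≤ 55−x ≤ 35 are chosen — 8 such pairs.
The remaining 8 elements (those with no distinct partner in range) can never complete a 55-sum, so the worst case takes all of them and one from each pair: 8 + 8 = 16.
By pigeonhole, the 17th integer has to be the second member of some pair, so 16 + 1 = 17.

17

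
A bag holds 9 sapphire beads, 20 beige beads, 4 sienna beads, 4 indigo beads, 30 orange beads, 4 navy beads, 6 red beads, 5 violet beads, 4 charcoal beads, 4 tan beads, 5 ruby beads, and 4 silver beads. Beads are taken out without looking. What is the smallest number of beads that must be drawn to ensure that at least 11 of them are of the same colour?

70

Pigeonhole: the 12 colours are the holes; the beads drawn are the pigeons.
To avoid 11 of any one colour, the worst case takes at most 10 of each colour, or every bead of a colour that has fewer than 10.
That gives 9 + 10 + 4 + 4 + 10 + 4 + 6 + 5 + 4 + 4 + 5 + 4 = 69 beads with no colour reaching 11.
The next bead forces some colour to 11, so 69 + 1 = 70.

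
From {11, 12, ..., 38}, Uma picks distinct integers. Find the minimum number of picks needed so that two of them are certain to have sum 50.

16

Two chosen integers sum to 50 exactly when both halves of some pair {x, 50−x} with 12 ≤ x ≤ 50−x ≤ 38 are chosen — 13 such pairs.
The remaining 2 elements (those with no distinct partner in range) can never complete a 50-sum, so the worst case takes all of them and one from each pair: 2 + 13 = 15.
By the pigeonhole principle, the 16th integer has to be the second member of some pair, so 15 + 1 = 16.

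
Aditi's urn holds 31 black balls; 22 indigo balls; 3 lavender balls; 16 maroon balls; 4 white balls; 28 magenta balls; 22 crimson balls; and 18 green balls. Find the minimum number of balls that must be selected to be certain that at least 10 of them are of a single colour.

By pigeonhole, put each drawn ball into a box by colour. The largest draw with every box below 10 takes min(count, 9) from each colour; colours with fewer than 9 contribute all they have.
Σ min(cᵢ, 9) = 9 + 9 + 3 + 9 + 4 + 9 + 9 + 9 = 61.
Draw number 61 + 1 = 62 must push one box to 10.

62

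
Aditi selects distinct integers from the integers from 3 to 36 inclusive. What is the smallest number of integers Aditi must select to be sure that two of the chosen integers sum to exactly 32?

22

A set avoiding the sum 32 can contain at most one of each pair {x, 32−x}, plus the 8 elements whose complement lies outside the range or equal to its own complement.
The integers 16, …, 36 (21 of them) are such a set: any two sum to at least 16+17 = 33 > 32.
By pigeonhole, any 22nd integer completes one of the 13 pairs, so 22 choices force a sum of 32.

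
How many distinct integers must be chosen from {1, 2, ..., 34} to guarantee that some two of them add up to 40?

21

Group the elements by complementary pair {x, 40−x}: {6,34}, {7,33}, {8,32}, …, giving 14 two-element pairs; the single value 20 (it cannot pair with itself since the integers are distinct); and 5 integers whose partner 40−x falls outside [1,34].
Treating each of those 20 groups as a pigeonhole, one can pick one integer per group — 20 integers — with no two summing to 40.
The 21st integer lands in an occupied pair, forcing a sum of 40.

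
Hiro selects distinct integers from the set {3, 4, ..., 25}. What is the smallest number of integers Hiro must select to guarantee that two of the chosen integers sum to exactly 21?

16

Group the elements by complementary pair {x, 21−x}: {3,18}, {4,17}, {5,16}, …, giving 8 two-element pairs and 7 integers whose partner 21−x falls outside [3,25].
Treating each of those 15 groups as a pigeonhole, one can pick one integer per group — 15 integers — with no two summing to 21.
The 16th integer lands in an occupied pair, forcing a sum of 21.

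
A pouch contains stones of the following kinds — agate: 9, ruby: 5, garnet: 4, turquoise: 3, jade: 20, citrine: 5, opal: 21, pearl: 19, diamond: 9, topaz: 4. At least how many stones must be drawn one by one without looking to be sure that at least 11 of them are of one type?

An adversary could hand out at most 10 stones per type (7 types run out sooner): 9 + 5 + 4 + 3 + 10 + 5 + 10 + 10 + 9 + 4 = 69 stones and still no type has 11.
One more stone lands in a type already at 10, so 70 draws are enough and 69 are not.

70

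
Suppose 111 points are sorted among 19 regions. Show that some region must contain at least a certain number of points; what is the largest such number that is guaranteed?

By the pigeonhole principle, the 19 regions are the holes and the 111 points are the pigeons.
If every region held at most 5 points, the total would be at most 19 × 5 = 95, which is less than 111.
So some region holds at least ⌈111/19⌉ = 6 points.

6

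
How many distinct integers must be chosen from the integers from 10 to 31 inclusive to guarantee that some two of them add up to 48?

16

Group the elements by complementary pair {x, 48−x}: {17,31}, {18,30}, {19,29}, …, giving 7 two-element pairs; the single value 24 (it cannot pair with itself since the integers are distinct); and 7 integers whose partner 48−x falls outside [10,31].
By pigeonhole, treating each of those 15 groups as a pigeonhole, one can pick one integer per group — 15 integers — with no two summing to 48.
The 16th integer lands in an occupied pair, forcing a sum of 48.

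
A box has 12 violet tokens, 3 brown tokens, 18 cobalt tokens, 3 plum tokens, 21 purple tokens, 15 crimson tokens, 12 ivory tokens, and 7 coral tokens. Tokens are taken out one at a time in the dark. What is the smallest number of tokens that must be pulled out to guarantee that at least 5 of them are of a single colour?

31

The 8 colours are the holes; the tokens drawn are the pigeons.
To avoid 5 of any one colour, the worst case takes at most 4 of each colour, or every token of a colour that has fewer than 4.
That gives 4 + 3 + 4 + 3 + 4 + 4 + 4 + 4 = 30 tokens with no colour reaching 5.
The next token forces some colour to 5, so 30 + 1 = 31.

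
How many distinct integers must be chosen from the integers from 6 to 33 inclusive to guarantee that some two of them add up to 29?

Group the elements by complementary pair {x, 29−x}: {6,23}, {7,22}, {8,21}, …, giving 9 two-element pairs and 10 integers whose partner 29−x falls outside [6,33].
By pigeonhole, treating each of those 19 groups as a pigeonhole, one can pick one integer per group — 19 integers — with no two summing to 29.
The 20th integer lands in an occupied pair, forcing a sum of 29.

20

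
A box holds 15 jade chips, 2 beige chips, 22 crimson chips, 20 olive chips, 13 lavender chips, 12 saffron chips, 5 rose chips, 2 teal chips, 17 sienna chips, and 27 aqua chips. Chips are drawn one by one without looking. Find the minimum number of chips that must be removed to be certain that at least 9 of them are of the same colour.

An adversary could hand out at most 8 chips per colour (beige, rose, teal run out sooner): 8 + 2 + 8 + 8 + 8 + 8 + 5 + 2 + 8 + 8 = 65 chips and still no colour has 9.
By the pigeonhole principle, one more chip lands in a colour already at 8, so 66 draws are enough and 65 are not.

66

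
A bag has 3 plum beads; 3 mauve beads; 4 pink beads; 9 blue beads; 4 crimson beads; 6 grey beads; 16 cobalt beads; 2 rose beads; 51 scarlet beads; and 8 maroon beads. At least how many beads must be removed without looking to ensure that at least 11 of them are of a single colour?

60

Pigeonhole: put each drawn bead into a box by colour. The largest draw with every box below 11 takes min(count, 10) from each colour; colours with fewer than 10 contribute all they have.
Σ min(cᵢ, 10) = 3 + 3 + 4 + 9 + 4 + 6 + 10 + 2 + 10 + 8 = 59.
Draw number 59 + 1 = 60 must push one box to 11.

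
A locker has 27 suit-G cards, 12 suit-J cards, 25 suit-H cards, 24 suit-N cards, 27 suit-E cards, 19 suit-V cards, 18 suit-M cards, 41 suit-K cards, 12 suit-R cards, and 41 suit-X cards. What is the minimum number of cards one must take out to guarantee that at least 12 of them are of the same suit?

111

An adversary could hand out at most 11 cards per suit: 11 + 11 + 11 + 11 + 11 + 11 + 11 + 11 + 11 + 11 = 110 cards and still no suit has 12.
One more card lands in a suit already at 11, so 111 draws are enough and 110 are not.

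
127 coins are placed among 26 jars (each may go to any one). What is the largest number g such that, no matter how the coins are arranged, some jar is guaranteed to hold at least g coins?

By the pigeonhole principle, the 26 jars are the holes and the 127 coins are the pigeons.
If every jar held at most 4 coins, the total would be at most 26 × 4 = 104, which is less than 127.
So some jar holds at least ⌈127/26⌉ = 5 coins.

5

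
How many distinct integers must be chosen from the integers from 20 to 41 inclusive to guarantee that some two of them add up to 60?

A set avoiding the sum 60 can contain at most one of each pair {x, 60−x}, plus the 2 elements whose complement lies outside the range or equal to its own complement.
The integers 30, …, 41 (12 of them) are such a set: any two sum to at least 30+31 = 61 > 60.
Any 13th integer completes one of the 10 pairs, so 13 choices force a sum of 60.

13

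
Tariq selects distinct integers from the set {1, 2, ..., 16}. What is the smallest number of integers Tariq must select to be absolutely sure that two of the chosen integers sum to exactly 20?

Two chosen integers sum to 20 exactly when both halves of some pair {x, 20−x} with 4 ≤ x ≤ 20−x ≤ 16 are chosen — 6 such pairs.
The remaining 4 elements (those with no distinct partner in range) can never complete a 20-sum, so the worst case takes all of them and one from each pair: 4 + 6 = 10.
Pigeonhole: the 11th integer has to be the second member of some pair, so 10 + 1 = 11.

11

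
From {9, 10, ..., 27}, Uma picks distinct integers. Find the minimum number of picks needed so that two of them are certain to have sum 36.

A set avoiding the sum 36 can contain at most one of each pair {x, 36−x}, plus the 1 element equal to its own complement.
The integers 18, …, 27 (10 of them) are such a set: any two sum to at least 18+19 = 37 > 36.
By pigeonhole, any 11th integer completes one of the 9 pairs, so 11 choices force a sum of 36.

11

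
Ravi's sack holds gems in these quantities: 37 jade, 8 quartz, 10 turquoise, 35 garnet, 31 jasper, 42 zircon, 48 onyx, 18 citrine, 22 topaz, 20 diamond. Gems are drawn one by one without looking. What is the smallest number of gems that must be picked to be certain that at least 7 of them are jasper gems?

In the worst case for collecting jasper gems, every non-jasper gem comes out first.
There are 37 + 8 + 10 + 35 + 42 + 48 + 18 + 22 + 20 = 240 non-jasper gems altogether.
After those, each further gem must be jasper, so 240 + 7 = 247 draws guarantee 7 jasper gems.

247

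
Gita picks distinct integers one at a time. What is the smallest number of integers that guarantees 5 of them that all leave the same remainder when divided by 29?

117

The 29 residue classes mod 29 are the pigeonholes.
With 116 integers one could put 4 in each residue class and have no class reach 5.
The 117th integer pushes some class to 5, so 29·4 + 1 = 117.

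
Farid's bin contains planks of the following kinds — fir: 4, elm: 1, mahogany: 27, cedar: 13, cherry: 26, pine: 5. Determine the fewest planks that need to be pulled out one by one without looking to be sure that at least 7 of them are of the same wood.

29

Put each drawn plank into a box by wood. The largest draw with every box below 7 takes min(count, 6) from each wood; woods with fewer than 6 contribute all they have.
Σ min(cᵢ, 6) = 4 + 1 + 6 + 6 + 6 + 5 = 28.
Draw number 28 + 1 = 29 must push one box to 7.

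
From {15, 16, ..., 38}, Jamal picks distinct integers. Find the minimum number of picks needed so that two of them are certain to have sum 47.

Group the elements by complementary pair {x, 47−x}: {15,32}, {16,31}, {17,30}, …, giving 9 two-element pairs and 6 integers whose partner 47−x falls outside [15,38].
Treating each of those 15 groups as a pigeonhole, one can pick one integer per group — 15 integers — with no two summing to 47.
The 16th integer lands in an occupied pair, forcing a sum of 47.

16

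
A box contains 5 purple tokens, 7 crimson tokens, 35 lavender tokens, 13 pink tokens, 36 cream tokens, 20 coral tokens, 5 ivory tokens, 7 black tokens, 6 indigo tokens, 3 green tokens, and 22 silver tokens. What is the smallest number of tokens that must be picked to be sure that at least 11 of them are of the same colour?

84

An adversary could hand out at most 10 tokens per colour (6 colours run out sooner): 5 + 7 + 10 + 10 + 10 + 10 + 5 + 7 + 6 + 3 + 10 = 83 tokens and still no colour has 11.
Pigeonhole: one more token lands in a colour already at 10, so 84 draws are enough and 83 are not.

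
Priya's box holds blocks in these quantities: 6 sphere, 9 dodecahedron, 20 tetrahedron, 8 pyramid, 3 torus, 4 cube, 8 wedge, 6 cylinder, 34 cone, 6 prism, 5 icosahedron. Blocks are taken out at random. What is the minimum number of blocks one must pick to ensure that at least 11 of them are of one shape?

76

The 11 shapes are the holes; the blocks drawn are the pigeons.
To avoid 11 of any one shape, the worst case takes at most 10 of each shape, or every block of a shape that has fewer than 10.
That gives 6 + 9 + 10 + 8 + 3 + 4 + 8 + 6 + 10 + 6 + 5 = 75 blocks with no shape reaching 11.
The next block forces some shape to 11, so 75 + 1 = 76.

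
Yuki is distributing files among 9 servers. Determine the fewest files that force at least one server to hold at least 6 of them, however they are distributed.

With 45 files one could put exactly 5 in each of the 9 servers, and no server would reach 6.
One more file must land in a server that already has 5, giving it 6.
So 9 × 5 + 1 = 46 files are required.

46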